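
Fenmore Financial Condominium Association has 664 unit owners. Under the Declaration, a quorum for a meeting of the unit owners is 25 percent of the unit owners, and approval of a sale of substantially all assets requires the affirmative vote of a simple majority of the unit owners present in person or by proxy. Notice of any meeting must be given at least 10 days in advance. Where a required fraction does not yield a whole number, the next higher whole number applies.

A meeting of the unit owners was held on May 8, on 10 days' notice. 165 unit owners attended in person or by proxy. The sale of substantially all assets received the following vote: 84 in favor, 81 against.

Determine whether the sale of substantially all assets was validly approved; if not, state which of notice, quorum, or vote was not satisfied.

Invalid — quorum requirement not satisfied.

Notice: 10 days given; 10 required. Satisfied.
Quorum: 25% of 664 = 166; 165 present. Not satisfied.
Vote: requires a majority of those present (165); a majority of 165 is 83, so 83 needed; 84 in favor. Satisfied.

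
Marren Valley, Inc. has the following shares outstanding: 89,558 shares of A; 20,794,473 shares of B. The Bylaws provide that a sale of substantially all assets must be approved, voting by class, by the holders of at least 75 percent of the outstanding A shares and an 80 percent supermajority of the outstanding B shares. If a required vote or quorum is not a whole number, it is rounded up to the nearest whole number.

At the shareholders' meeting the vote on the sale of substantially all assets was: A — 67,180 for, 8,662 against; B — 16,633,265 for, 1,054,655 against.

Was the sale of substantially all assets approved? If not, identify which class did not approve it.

Not approved — the B shares did not give the required vote.

A: 3/4 of 89558 = 67168.50, rounded up to 67169; 67,169 required, 67,180 in favor — approved.
B: 4/5 of 20794473 = 16635578.40, rounded up to 16635579; 16,635,579 required, 16,633,265 in favor — not approved.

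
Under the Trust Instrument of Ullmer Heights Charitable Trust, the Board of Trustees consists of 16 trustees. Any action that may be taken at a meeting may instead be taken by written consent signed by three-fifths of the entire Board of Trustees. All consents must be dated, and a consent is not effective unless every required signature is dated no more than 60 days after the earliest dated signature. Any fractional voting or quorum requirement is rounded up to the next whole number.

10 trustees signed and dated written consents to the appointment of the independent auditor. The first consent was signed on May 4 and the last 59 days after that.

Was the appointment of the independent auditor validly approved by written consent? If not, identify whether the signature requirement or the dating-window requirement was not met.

Effective — both the signature and dating-window requirements are satisfied.

Signatures required: three-fifths of 16 — 3/5 of 16 = 9.60, rounded up to 10, so 10 needed; 10 signed. Sufficient.
Dating window: the latest signature is 59 days after the earliest; the limit is 60 days. Within the window.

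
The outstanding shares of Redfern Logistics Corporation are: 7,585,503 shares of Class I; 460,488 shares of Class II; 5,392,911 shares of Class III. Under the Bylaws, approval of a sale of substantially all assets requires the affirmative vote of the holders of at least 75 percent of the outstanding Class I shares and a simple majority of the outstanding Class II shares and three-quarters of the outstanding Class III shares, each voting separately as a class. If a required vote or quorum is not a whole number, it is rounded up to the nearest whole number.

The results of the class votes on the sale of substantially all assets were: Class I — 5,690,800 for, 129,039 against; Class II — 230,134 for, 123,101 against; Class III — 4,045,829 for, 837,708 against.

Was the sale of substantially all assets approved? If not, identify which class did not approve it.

Class I: 3/4 of 7585503 = 5689127.25, rounded up to 5689128; 5,689,128 required, 5,690,800 in favor — approved.
Class II: a majority of 460488 is 230245; 230,245 required, 230,134 in favor — not approved.
Class III: 3/4 of 5392911 = 4044683.25, rounded up to 4044684; 4,044,684 required, 4,045,829 in favor — approved.

Not approved — the Class II shares did not give the required vote.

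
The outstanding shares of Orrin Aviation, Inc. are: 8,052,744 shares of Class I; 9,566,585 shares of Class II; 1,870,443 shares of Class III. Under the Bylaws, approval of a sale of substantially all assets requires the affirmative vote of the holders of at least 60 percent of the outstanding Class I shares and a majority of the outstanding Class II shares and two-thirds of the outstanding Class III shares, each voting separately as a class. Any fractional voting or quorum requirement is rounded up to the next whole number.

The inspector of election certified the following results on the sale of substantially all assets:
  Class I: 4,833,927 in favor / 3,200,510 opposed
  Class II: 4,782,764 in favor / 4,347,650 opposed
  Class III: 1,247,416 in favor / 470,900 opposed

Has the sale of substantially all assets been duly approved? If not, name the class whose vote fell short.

Not approved — the Class II shares did not give the required vote.

Class I: 3/5 of 8052744 = 4831646.40, rounded up to 4831647; 4,831,647 required, 4,833,927 in favor — approved.
Class II: a majority of 9566585 is 4783293; 4,783,293 required, 4,782,764 in favor — not approved.
Class III: 2/3 of 1870443 = 1246962; 1,246,962 required, 1,247,416 in favor — approved.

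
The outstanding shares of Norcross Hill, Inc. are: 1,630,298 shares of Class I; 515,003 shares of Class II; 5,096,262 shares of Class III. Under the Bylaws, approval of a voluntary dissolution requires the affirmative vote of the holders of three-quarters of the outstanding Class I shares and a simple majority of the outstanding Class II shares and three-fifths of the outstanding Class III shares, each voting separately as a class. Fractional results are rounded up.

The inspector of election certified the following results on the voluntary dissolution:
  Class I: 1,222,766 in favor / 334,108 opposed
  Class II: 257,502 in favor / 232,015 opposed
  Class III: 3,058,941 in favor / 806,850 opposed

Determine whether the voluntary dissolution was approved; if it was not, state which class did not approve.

Class I: 3/4 of 1630298 = 1222723.50, rounded up to 1222724; 1,222,724 required, 1,222,766 in favor — approved.
Class II: a majority of 515003 is 257502; 257,502 required, 257,502 in favor — approved.
Class III: 3/5 of 5096262 = 3057757.20, rounded up to 3057758; 3,057,758 required, 3,058,941 in favor — approved.

Approved — every class gave the required vote.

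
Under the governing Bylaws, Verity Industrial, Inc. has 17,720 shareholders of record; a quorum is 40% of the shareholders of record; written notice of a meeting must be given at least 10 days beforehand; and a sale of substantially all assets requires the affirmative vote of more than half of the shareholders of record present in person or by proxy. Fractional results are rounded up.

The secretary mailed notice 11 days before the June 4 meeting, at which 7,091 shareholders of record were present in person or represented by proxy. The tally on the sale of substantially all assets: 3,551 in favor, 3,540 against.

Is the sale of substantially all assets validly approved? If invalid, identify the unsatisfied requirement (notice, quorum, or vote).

Notice: 11 days given; 10 required. Satisfied.
Quorum: 40% of 17,720 = 7,088; 7,091 present. Satisfied.
Vote: requires a majority of those present (7,091); a majority of 7091 is 3546, so 3,546 needed; 3,551 in favor. Satisfied.

Valid — all requirements satisfied.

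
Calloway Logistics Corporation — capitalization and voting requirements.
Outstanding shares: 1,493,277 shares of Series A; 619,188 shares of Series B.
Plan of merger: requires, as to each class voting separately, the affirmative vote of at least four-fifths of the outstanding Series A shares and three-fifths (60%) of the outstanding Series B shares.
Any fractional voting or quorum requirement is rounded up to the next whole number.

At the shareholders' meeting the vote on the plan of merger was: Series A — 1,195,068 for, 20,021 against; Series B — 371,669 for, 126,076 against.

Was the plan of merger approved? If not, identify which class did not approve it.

Approved — every class gave the required vote.

Series A: 4/5 of 1493277 = 1194621.60, rounded up to 1194622; 1,194,622 required, 1,195,068 in favor — approved.
Series B: 3/5 of 619188 = 371512.80, rounded up to 371513; 371,513 required, 371,669 in favor — approved.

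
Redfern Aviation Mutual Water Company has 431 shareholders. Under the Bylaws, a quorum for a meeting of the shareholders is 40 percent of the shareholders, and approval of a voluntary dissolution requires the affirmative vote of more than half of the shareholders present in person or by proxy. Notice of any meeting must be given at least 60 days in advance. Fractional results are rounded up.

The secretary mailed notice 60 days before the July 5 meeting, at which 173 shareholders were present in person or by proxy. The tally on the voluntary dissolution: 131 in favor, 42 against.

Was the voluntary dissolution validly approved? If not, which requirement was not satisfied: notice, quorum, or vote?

Valid — all requirements satisfied.

Notice: 60 days given; 60 required. Satisfied.
Quorum: 40% of 431 = 172.40, rounded up to 173; 173 present. Satisfied.
Vote: requires a majority of those present (173); a majority of 173 is 87, so 87 needed; 131 in favor. Satisfied.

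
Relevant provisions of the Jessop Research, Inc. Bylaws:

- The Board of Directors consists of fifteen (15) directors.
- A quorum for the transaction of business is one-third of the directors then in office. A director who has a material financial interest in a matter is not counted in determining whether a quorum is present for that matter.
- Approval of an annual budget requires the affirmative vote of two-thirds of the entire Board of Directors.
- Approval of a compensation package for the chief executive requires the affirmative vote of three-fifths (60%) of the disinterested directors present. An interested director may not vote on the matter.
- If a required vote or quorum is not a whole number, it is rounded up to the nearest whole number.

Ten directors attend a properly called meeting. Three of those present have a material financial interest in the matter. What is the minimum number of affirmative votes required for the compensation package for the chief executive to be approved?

5

The compensation package for the chief executive requires three-fifths of the disinterested directors present (10 − 3 = 7).
3/5 of 7 = 4.20, rounded up to 5.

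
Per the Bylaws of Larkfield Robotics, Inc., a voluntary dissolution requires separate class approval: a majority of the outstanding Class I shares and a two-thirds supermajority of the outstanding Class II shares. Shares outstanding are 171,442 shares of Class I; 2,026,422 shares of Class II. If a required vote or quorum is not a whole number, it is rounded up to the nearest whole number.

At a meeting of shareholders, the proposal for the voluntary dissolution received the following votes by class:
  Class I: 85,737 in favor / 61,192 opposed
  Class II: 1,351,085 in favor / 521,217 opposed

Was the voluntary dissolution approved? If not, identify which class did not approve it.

Approved — every class gave the required vote.

Class I: a majority of 171442 is 85722; 85,722 required, 85,737 in favor — approved.
Class II: 2/3 of 2026422 = 1350948; 1,350,948 required, 1,351,085 in favor — approved.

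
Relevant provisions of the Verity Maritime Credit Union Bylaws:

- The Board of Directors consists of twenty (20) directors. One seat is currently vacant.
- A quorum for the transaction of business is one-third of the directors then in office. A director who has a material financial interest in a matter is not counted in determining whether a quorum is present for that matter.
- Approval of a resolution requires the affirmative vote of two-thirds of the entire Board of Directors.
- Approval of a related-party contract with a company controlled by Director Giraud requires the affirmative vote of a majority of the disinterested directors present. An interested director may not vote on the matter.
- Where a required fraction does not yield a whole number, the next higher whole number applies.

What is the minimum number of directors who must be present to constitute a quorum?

1/3 of 19 = 6.33, rounded up to 7.

7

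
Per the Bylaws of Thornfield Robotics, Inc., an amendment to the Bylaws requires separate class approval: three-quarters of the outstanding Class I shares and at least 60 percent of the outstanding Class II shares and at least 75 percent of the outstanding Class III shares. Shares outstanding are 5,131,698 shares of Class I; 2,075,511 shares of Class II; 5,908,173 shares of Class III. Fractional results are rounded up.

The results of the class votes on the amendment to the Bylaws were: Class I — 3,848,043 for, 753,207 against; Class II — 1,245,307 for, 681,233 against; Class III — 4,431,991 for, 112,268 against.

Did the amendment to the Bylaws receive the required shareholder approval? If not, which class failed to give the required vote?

Not approved — the Class I shares did not give the required vote.

Class I: 3/4 of 5131698 = 3848773.50, rounded up to 3848774; 3,848,774 required, 3,848,043 in favor — not approved.
Class II: 3/5 of 2075511 = 1245306.60, rounded up to 1245307; 1,245,307 required, 1,245,307 in favor — approved.
Class III: 3/4 of 5908173 = 4431129.75, rounded up to 4431130; 4,431,130 required, 4,431,991 in favor — approved.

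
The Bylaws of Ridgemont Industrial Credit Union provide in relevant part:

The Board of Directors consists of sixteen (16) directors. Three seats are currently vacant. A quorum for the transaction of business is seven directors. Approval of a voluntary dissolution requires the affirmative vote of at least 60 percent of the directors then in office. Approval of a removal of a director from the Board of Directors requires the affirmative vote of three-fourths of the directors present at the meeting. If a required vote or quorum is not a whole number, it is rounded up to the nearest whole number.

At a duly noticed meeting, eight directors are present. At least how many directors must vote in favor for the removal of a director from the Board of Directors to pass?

The removal of a director from the Board of Directors requires three-fourths of the directors present (8).
3/4 of 8 = 6.

6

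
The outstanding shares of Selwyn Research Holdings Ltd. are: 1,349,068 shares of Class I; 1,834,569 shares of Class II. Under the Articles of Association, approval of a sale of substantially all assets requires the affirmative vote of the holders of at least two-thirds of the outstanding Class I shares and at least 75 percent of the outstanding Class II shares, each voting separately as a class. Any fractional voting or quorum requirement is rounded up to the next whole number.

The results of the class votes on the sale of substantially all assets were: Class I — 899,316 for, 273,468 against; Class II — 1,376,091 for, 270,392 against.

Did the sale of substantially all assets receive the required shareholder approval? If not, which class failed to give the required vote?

Class I: 2/3 of 1349068 = 899378.67, rounded up to 899379; 899,379 required, 899,316 in favor — not approved.
Class II: 3/4 of 1834569 = 1375926.75, rounded up to 1375927; 1,375,927 required, 1,376,091 in favor — approved.

Not approved — the Class I shares did not give the required vote.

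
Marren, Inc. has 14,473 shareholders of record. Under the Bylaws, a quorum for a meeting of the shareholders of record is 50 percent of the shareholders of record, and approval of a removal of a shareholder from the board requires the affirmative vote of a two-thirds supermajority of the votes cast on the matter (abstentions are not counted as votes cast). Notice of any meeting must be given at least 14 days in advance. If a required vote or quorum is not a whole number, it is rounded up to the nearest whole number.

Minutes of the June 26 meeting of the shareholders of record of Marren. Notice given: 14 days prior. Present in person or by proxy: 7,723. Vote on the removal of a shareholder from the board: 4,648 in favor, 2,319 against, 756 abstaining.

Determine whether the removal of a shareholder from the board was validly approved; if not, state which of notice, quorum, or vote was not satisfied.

Valid — all requirements satisfied.

Notice: 14 days given; 14 required. Satisfied.
Quorum: 50% of 14,473 = 7,236.50, rounded up to 7,237; 7,723 present. Satisfied.
Vote: requires two-thirds of the votes cast (7,723 − 756 abstaining = 6,967); 2/3 of 6967 = 4644.67, rounded up to 4645, so 4,645 needed; 4,648 in favor. Satisfied.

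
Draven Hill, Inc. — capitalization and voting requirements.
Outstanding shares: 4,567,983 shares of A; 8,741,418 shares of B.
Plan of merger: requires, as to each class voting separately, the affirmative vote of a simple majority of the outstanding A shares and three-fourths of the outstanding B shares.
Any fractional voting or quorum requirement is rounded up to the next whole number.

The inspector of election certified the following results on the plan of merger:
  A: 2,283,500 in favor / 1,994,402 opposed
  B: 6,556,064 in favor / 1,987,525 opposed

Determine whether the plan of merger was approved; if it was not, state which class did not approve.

Not approved — the A shares did not give the required vote.

A: a majority of 4567983 is 2283992; 2,283,992 required, 2,283,500 in favor — not approved.
B: 3/4 of 8741418 = 6556063.50, rounded up to 6556064; 6,556,064 required, 6,556,064 in favor — approved.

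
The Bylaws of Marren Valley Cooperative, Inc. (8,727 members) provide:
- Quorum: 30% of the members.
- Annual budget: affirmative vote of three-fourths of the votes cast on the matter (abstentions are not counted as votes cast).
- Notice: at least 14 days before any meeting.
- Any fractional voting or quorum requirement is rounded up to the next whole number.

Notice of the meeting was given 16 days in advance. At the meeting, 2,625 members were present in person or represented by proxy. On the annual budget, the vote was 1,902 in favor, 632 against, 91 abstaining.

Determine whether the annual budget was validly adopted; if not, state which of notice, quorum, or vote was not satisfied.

Notice: 16 days given; 14 required. Satisfied.
Quorum: 30% of 8,727 = 2,618.10, rounded up to 2,619; 2,625 present. Satisfied.
Vote: requires three-fourths of the votes cast (2,625 − 91 abstaining = 2,534); 3/4 of 2534 = 1900.50, rounded up to 1901, so 1,901 needed; 1,902 in favor. Satisfied.

Valid — all requirements satisfied.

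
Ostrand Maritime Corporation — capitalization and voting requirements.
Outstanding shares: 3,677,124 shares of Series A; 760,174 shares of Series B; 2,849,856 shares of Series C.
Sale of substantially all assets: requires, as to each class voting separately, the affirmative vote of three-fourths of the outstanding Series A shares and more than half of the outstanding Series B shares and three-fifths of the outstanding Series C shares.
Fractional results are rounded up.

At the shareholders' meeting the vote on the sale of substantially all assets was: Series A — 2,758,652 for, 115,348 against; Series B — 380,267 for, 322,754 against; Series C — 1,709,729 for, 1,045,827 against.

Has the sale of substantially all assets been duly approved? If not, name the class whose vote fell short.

Series A: 3/4 of 3677124 = 2757843; 2,757,843 required, 2,758,652 in favor — approved.
Series B: a majority of 760174 is 380088; 380,088 required, 380,267 in favor — approved.
Series C: 3/5 of 2849856 = 1709913.60, rounded up to 1709914; 1,709,914 required, 1,709,729 in favor — not approved.

Not approved — the Series C shares did not give the required vote.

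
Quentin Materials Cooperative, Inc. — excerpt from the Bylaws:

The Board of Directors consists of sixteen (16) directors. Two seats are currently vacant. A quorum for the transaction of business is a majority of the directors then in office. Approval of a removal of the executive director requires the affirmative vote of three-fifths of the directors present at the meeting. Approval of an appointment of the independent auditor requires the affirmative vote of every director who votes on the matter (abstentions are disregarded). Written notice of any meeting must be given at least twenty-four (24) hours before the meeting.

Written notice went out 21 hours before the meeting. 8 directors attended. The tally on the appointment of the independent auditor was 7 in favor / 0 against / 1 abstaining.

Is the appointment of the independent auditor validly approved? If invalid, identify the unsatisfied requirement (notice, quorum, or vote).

Notice: 21 hours given; 24 required (21 < 24). Not satisfied.
Quorum: 8 present; quorum is 8. Satisfied.
Vote: the appointment of the independent auditor requires the unanimous vote of the votes cast (8 present − 1 abstaining = 7). Unanimous means all 7, so 7 affirmative votes are needed; 7 voted in favor. Satisfied.

Invalid — notice requirement not satisfied.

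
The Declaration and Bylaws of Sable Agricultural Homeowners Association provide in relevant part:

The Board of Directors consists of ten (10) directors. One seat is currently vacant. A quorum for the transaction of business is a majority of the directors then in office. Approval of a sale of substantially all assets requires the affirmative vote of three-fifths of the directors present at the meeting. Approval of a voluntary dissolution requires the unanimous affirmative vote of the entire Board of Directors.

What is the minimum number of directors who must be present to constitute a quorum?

A majority of 9 is 5.

5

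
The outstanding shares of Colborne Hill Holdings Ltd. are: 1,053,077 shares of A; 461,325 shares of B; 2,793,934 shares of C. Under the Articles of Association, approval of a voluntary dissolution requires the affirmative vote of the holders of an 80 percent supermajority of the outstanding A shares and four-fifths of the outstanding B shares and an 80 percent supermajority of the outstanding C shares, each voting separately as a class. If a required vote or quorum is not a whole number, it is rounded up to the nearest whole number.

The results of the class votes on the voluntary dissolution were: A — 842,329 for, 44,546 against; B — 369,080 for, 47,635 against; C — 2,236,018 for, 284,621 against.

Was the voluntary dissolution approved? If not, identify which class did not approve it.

Not approved — the A shares did not give the required vote.

A: 4/5 of 1053077 = 842461.60, rounded up to 842462; 842,462 required, 842,329 in favor — not approved.
B: 4/5 of 461325 = 369060; 369,060 required, 369,080 in favor — approved.
C: 4/5 of 2793934 = 2235147.20, rounded up to 2235148; 2,235,148 required, 2,236,018 in favor — approved.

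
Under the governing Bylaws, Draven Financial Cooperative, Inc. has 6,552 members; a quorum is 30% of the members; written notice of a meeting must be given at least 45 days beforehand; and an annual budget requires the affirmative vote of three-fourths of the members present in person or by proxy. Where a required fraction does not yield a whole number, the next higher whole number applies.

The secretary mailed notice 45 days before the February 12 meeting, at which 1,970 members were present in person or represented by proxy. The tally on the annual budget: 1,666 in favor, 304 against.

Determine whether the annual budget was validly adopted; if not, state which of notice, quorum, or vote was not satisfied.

Valid — all requirements satisfied.

Notice: 45 days given; 45 required. Satisfied.
Quorum: 30% of 6,552 = 1,965.60, rounded up to 1,966; 1,970 present. Satisfied.
Vote: requires three-fourths of those present (1,970); 3/4 of 1970 = 1477.50, rounded up to 1478, so 1,478 needed; 1,666 in favor. Satisfied.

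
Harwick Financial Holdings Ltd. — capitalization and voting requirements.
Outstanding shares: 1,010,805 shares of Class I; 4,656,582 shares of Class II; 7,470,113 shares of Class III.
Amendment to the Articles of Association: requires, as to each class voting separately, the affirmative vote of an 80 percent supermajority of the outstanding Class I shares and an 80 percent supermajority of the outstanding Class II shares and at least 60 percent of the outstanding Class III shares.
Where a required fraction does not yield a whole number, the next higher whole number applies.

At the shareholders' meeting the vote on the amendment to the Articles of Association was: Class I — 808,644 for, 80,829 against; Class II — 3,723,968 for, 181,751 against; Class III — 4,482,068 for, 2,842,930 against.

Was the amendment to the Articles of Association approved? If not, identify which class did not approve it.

Class I: 4/5 of 1010805 = 808644; 808,644 required, 808,644 in favor — approved.
Class II: 4/5 of 4656582 = 3725265.60, rounded up to 3725266; 3,725,266 required, 3,723,968 in favor — not approved.
Class III: 3/5 of 7470113 = 4482067.80, rounded up to 4482068; 4,482,068 required, 4,482,068 in favor — approved.

Not approved — the Class II shares did not give the required vote.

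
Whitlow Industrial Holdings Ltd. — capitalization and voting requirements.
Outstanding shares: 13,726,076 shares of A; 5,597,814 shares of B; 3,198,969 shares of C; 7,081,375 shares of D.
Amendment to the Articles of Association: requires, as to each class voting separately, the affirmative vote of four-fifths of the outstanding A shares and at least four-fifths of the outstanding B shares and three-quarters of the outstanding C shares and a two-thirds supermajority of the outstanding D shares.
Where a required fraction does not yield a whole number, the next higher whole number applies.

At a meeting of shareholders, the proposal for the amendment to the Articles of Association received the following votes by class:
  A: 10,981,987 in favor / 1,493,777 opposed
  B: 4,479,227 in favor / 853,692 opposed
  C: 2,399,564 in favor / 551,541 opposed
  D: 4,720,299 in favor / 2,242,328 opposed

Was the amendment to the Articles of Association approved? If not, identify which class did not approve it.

Not approved — the D shares did not give the required vote.

A: 4/5 of 13726076 = 10980860.80, rounded up to 10980861; 10,980,861 required, 10,981,987 in favor — approved.
B: 4/5 of 5597814 = 4478251.20, rounded up to 4478252; 4,478,252 required, 4,479,227 in favor — approved.
C: 3/4 of 3198969 = 2399226.75, rounded up to 2399227; 2,399,227 required, 2,399,564 in favor — approved.
D: 2/3 of 7081375 = 4720916.67, rounded up to 4720917; 4,720,917 required, 4,720,299 in favor — not approved.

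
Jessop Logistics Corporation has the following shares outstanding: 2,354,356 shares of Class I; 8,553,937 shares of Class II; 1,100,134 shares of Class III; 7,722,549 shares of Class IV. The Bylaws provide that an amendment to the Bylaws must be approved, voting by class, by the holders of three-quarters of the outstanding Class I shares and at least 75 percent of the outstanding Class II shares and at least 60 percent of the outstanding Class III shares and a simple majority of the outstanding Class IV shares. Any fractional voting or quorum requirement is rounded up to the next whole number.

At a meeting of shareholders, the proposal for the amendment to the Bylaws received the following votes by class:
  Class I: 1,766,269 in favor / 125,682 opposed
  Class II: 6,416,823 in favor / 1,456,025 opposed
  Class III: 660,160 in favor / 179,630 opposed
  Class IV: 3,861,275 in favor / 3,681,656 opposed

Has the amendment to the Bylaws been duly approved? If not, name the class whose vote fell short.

Class I: 3/4 of 2354356 = 1765767; 1,765,767 required, 1,766,269 in favor — approved.
Class II: 3/4 of 8553937 = 6415452.75, rounded up to 6415453; 6,415,453 required, 6,416,823 in favor — approved.
Class III: 3/5 of 1100134 = 660080.40, rounded up to 660081; 660,081 required, 660,160 in favor — approved.
Class IV: a majority of 7722549 is 3861275; 3,861,275 required, 3,861,275 in favor — approved.

Approved — every class gave the required vote.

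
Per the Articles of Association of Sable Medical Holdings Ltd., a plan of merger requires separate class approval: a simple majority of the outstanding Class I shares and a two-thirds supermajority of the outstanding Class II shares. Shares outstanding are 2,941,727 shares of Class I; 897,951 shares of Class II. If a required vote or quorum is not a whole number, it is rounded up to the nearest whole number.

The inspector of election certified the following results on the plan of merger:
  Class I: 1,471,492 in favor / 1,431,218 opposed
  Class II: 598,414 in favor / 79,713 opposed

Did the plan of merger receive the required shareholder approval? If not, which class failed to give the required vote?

Class I: a majority of 2941727 is 1470864; 1,470,864 required, 1,471,492 in favor — approved.
Class II: 2/3 of 897951 = 598634; 598,634 required, 598,414 in favor — not approved.

Not approved — the Class II shares did not give the required vote.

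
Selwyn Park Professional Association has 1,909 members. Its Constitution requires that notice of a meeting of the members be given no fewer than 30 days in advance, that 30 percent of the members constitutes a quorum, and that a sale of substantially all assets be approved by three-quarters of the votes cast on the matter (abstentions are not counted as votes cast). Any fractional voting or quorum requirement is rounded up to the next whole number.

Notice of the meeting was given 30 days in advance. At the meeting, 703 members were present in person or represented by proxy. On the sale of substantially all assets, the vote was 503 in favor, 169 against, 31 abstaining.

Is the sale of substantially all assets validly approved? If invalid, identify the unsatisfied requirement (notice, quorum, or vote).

Notice: 30 days given; 30 required. Satisfied.
Quorum: 30% of 1,909 = 572.70, rounded up to 573; 703 present. Satisfied.
Vote: requires three-fourths of the votes cast (703 − 31 abstaining = 672); 3/4 of 672 = 504, so 504 needed; 503 in favor. Not satisfied.

Invalid — vote requirement not satisfied.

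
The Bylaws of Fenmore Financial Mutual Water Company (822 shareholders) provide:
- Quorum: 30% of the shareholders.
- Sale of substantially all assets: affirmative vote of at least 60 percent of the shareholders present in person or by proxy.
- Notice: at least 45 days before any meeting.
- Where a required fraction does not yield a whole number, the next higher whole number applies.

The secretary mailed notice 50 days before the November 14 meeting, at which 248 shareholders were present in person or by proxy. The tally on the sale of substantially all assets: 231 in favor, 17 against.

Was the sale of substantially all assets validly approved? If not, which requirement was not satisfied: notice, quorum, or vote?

Notice: 50 days given; 45 required. Satisfied.
Quorum: 30% of 822 = 246.60, rounded up to 247; 248 present. Satisfied.
Vote: requires three-fifths of those present (248); 3/5 of 248 = 148.80, rounded up to 149, so 149 needed; 231 in favor. Satisfied.

Valid — all requirements satisfied.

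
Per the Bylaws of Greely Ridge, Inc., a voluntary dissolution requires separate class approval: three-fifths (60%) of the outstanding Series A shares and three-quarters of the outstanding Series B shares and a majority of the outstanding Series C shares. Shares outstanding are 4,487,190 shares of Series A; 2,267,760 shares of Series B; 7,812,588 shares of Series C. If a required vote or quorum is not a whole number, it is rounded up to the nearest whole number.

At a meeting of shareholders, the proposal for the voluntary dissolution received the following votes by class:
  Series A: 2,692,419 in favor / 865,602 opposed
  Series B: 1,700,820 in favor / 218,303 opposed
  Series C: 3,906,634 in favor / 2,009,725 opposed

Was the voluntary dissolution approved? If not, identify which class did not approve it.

Series A: 3/5 of 4487190 = 2692314; 2,692,314 required, 2,692,419 in favor — approved.
Series B: 3/4 of 2267760 = 1700820; 1,700,820 required, 1,700,820 in favor — approved.
Series C: a majority of 7812588 is 3906295; 3,906,295 required, 3,906,634 in favor — approved.

Approved — every class gave the required vote.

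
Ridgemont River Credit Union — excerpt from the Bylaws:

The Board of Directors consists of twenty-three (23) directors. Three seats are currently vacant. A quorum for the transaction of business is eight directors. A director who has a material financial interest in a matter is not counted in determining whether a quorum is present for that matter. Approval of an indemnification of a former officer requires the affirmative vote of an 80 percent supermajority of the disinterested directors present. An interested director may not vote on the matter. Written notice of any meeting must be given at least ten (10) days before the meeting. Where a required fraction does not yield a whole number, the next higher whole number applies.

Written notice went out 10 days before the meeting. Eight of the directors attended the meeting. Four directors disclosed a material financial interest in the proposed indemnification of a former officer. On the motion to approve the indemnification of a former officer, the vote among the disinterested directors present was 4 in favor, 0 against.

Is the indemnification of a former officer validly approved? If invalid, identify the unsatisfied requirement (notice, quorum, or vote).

Invalid — quorum requirement not satisfied.

Notice: 10 days given; 10 required (10 ≥ 10). Satisfied.
Quorum: 8 present, but the 4 interested directors do not count, leaving 4. Quorum is 8. Not satisfied.
Vote: the indemnification of a former officer requires four-fifths of the disinterested directors present (8 − 4 = 4). 4/5 of 4 = 3.20, rounded up to 4, so 4 affirmative votes are needed; 4 voted in favor. Satisfied. (Moot — without a quorum no business can be validly transacted.)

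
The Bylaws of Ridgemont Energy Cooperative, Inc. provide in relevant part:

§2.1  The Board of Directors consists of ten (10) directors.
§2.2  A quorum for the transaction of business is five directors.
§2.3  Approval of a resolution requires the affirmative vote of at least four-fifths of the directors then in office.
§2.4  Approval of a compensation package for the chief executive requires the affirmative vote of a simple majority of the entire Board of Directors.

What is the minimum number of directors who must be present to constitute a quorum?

The quorum is fixed at 5.

5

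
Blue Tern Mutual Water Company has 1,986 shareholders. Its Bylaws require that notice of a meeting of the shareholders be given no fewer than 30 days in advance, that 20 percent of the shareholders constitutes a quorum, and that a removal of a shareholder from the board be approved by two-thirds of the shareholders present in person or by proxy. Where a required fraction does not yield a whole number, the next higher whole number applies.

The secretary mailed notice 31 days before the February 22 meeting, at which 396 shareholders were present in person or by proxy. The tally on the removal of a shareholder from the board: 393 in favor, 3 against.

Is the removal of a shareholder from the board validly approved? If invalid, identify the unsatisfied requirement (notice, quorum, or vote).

Notice: 31 days given; 30 required. Satisfied.
Quorum: 20% of 1,986 = 397.20, rounded up to 398; 396 present. Not satisfied.
Vote: requires two-thirds of those present (396); 2/3 of 396 = 264, so 264 needed; 393 in favor. Satisfied.

Invalid — quorum requirement not satisfied.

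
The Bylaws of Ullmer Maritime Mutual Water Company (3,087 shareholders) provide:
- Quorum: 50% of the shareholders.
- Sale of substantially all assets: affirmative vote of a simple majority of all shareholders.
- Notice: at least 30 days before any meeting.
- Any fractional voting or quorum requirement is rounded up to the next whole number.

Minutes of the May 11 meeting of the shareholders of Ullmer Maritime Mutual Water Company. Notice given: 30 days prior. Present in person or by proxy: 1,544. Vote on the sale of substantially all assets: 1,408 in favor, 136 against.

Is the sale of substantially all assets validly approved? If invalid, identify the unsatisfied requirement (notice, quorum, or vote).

Invalid — vote requirement not satisfied.

Notice: 30 days given; 30 required. Satisfied.
Quorum: 50% of 3,087 = 1,543.50, rounded up to 1,544; 1,544 present. Satisfied.
Vote: requires a majority of all shareholders (3,087); a majority of 3087 is 1544, so 1,544 needed; 1,408 in favor. Not satisfied.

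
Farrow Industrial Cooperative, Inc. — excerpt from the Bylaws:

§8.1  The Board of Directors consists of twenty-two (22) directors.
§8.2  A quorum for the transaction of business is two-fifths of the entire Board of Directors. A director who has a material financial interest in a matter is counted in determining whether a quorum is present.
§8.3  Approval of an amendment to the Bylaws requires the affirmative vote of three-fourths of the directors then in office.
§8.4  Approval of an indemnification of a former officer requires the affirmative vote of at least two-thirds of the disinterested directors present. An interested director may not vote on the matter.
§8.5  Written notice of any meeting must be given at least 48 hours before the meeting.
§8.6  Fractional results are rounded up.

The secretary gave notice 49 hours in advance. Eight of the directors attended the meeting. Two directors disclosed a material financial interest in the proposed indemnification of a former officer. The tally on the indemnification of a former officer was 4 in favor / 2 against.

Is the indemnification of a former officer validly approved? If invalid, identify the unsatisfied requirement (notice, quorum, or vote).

Notice: 49 hours given; 48 required (49 ≥ 48). Satisfied.
Quorum: 8 present (interested directors count toward quorum); quorum is 9. Not satisfied.
Vote: the indemnification of a former officer requires two-thirds of the disinterested directors present (8 − 2 = 6). 2/3 of 6 = 4, so 4 affirmative votes are needed; 4 voted in favor. Satisfied. (Moot — without a quorum no business can be validly transacted.)

Invalid — quorum requirement not satisfied.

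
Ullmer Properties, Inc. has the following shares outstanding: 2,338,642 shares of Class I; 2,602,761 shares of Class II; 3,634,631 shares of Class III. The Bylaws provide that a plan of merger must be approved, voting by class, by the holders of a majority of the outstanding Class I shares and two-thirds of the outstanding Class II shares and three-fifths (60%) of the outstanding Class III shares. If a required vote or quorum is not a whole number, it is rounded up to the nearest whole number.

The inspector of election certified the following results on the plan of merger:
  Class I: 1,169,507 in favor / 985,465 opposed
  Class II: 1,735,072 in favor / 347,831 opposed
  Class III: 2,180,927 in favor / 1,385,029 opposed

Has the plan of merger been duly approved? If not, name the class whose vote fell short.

Class I: a majority of 2338642 is 1169322; 1,169,322 required, 1,169,507 in favor — approved.
Class II: 2/3 of 2602761 = 1735174; 1,735,174 required, 1,735,072 in favor — not approved.
Class III: 3/5 of 3634631 = 2180778.60, rounded up to 2180779; 2,180,779 required, 2,180,927 in favor — approved.

Not approved — the Class II shares did not give the required vote.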